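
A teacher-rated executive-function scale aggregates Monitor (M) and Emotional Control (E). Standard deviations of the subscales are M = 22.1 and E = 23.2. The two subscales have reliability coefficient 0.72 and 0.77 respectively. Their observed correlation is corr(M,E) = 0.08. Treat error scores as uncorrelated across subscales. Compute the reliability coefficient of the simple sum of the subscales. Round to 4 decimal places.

Var(M+E) = 22.1² + 23.2² + 2·[22.1·23.2·0.08] = 1026.65 + 82.0352 = 1108.69.
Under uncorrelated errors the observed covariances equal the true-score covariances, so only the own-variance terms attenuate.
True-score variance = [22.1²·0.72 + 23.2²·0.77] + 82.0352 = 766.1 + 82.0352 = 848.135.
Reliability = 848.135 / 1108.69 = 0.7650.

0.7650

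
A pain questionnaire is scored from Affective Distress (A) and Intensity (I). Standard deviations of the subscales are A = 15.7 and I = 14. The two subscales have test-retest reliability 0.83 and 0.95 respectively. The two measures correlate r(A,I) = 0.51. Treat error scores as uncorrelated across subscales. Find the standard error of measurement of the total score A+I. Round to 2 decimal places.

Var(total) = 442.49 + 224.196 = 666.686.
True-score variance = 390.787 + 224.196 = 614.983, so reliability = 0.9224.
Error variance = 666.686 − 614.983 = 51.7033; SEM = √51.7033 = 7.19.

7.19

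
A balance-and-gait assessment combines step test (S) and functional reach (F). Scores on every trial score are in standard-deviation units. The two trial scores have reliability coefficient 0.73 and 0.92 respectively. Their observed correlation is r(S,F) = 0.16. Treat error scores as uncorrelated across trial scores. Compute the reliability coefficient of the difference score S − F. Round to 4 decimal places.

Var(S−F) = 1 + 1 − 2·0.16 = 2 − 0.32 = 1.68.
Because errors are independent across components, Cov(Tᵢ,Tⱼ) = Cov(Xᵢ,Xⱼ); the off-diagonal part of the true-score variance is the same as above.
True-score variance = [0.73 + 0.92] − 0.32 = 1.65 − 0.32 = 1.33.
Reliability = 1.33 / 1.68 = 0.7917.

0.7917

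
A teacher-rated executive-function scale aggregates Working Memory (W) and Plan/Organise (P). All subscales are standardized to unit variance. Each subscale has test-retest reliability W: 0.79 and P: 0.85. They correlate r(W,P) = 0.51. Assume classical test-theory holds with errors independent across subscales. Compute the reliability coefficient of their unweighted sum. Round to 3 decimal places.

Var(W+P) = 2 + 2·[0.51] = 2 + 1.02 = 3.02.
Under uncorrelated errors the observed covariances equal the true-score covariances, so only the own-variance terms attenuate.
True-score variance = [0.79 + 0.85] + 1.02 = 1.64 + 1.02 = 2.66.
Reliability = 2.66 / 3.02 = 0.881.

0.881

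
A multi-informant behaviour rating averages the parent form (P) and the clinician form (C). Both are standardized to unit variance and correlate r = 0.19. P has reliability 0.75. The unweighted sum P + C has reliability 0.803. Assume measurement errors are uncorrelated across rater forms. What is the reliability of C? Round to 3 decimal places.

Var(P+C) = 2 + 2·0.19 = 2.380.
True-score variance = ρ_P + ρ_C + 2·0.19, so 0.803 = (0.75 + ρ_C + 0.38) / 2.380.
ρ_C = 0.803·2.380 − 0.75 − 0.38 = 0.781.

0.781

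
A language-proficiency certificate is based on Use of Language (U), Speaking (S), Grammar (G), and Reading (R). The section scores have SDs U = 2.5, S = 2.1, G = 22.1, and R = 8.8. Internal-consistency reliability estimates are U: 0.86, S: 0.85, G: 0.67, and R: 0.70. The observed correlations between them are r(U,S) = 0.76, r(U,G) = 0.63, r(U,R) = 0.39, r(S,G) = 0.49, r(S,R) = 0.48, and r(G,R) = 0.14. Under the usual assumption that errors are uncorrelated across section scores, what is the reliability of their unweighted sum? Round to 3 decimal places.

Var(U+S+G+R) = 2.5² + 2.1² + 22.1² + 8.8² + 2·[2.5·2.1·0.76 + 2.5·22.1·0.63 + 2.5·8.8·0.39 + 2.1·22.1·0.49 + 2.1·8.8·0.48 + 22.1·8.8·0.14] = 576.51 + 212.432 = 788.942.
Because errors are independent across components, Cov(Tᵢ,Tⱼ) = Cov(Xᵢ,Xⱼ); the off-diagonal part of the true-score variance is the same as above.
True-score variance = [2.5²·0.86 + 2.1²·0.85 + 22.1²·0.67 + 8.8²·0.70] + 212.432 = 390.566 + 212.432 = 602.998.
Reliability = 602.998 / 788.942 = 0.764.

0.764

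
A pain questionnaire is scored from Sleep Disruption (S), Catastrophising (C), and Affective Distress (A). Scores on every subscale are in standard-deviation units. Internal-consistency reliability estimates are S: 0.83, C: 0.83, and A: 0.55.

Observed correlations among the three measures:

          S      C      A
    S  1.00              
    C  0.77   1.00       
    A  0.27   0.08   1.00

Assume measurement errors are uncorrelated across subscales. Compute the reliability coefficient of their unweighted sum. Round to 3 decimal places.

Var(S+C+A) = 3 + 2·[0.77 + 0.27 + 0.08] = 3 + 2.24 = 5.24.
Because errors are independent across components, Cov(Tᵢ,Tⱼ) = Cov(Xᵢ,Xⱼ); the off-diagonal part of the true-score variance is the same as above.
True-score variance = [0.83 + 0.83 + 0.55] + 2.24 = 2.21 + 2.24 = 4.45.
Reliability = 4.45 / 5.24 = 0.849.

0.849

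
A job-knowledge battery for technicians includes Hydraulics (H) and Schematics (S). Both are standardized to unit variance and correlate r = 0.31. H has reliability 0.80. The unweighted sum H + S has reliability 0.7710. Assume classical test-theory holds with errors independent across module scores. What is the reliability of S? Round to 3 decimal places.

0.600

Var(H+S) = 2 + 2·0.31 = 2.620.
True-score variance = ρ_H + ρ_S + 2·0.31, so 0.7710 = (0.80 + ρ_S + 0.62) / 2.620.
ρ_S = 0.7710·2.620 − 0.80 − 0.62 = 0.600.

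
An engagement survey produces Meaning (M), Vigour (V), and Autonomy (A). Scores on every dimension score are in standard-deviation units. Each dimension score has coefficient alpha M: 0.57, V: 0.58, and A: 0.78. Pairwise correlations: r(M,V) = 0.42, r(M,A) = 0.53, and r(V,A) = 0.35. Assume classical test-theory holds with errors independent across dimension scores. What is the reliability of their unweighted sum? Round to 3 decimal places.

Var(M+V+A) = 3 + 2·[0.42 + 0.53 + 0.35] = 3 + 2.6 = 5.6.
Because errors are independent across components, Cov(Tᵢ,Tⱼ) = Cov(Xᵢ,Xⱼ); the off-diagonal part of the true-score variance is the same as above.
True-score variance = [0.57 + 0.58 + 0.78] + 2.6 = 1.93 + 2.6 = 4.53.
Reliability = 4.53 / 5.6 = 0.809.

0.809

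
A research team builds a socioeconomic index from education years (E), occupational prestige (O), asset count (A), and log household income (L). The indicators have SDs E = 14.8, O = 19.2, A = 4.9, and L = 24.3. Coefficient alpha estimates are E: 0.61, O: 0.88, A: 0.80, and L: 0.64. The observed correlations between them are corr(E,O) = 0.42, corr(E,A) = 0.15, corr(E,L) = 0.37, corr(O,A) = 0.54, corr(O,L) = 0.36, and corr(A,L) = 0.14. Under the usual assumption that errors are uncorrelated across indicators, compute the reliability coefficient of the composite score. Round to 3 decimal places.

Var(E+O+A+L) = 14.8² + 19.2² + 4.9² + 24.3² + 2·[14.8·19.2·0.42 + 14.8·4.9·0.15 + 14.8·24.3·0.37 + 19.2·4.9·0.54 + 19.2·24.3·0.36 + 4.9·24.3·0.14] = 1202.18 + 997.453 = 2199.63.
Because errors are independent across components, Cov(Tᵢ,Tⱼ) = Cov(Xᵢ,Xⱼ); the off-diagonal part of the true-score variance is the same as above.
True-score variance = [14.8²·0.61 + 19.2²·0.88 + 4.9²·0.80 + 24.3²·0.64] + 997.453 = 855.139 + 997.453 = 1852.59.
Reliability = 1852.59 / 2199.63 = 0.842.

0.842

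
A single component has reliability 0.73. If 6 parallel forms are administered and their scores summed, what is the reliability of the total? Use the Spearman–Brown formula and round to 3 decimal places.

0.942

ρ_k = kρ / (1 + (k−1)ρ) = 6·0.73 / (1 + 5·0.73) = 4.380 / 4.650 = 0.942.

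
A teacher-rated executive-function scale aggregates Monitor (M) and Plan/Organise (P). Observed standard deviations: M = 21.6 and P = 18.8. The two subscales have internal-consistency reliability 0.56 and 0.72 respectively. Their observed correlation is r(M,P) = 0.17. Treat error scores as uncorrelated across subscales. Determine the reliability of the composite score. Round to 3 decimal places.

0.682

Var(M+P) = 21.6² + 18.8² + 2·[21.6·18.8·0.17] = 820 + 138.067 = 958.067.
Because errors are independent across components, Cov(Tᵢ,Tⱼ) = Cov(Xᵢ,Xⱼ); the off-diagonal part of the true-score variance is the same as above.
True-score variance = [21.6²·0.56 + 18.8²·0.72] + 138.067 = 515.75 + 138.067 = 653.818.
Reliability = 653.818 / 958.067 = 0.682.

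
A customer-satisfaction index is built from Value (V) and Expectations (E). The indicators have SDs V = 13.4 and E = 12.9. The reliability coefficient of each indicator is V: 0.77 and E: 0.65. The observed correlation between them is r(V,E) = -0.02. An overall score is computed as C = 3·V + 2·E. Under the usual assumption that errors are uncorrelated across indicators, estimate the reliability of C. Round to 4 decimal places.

Var(C) = 3²·13.4² + 2²·12.9² + 2·[6·13.4·12.9·(-0.02)] = 2281.68 − 41.4864 = 2240.19.
Under uncorrelated errors the observed covariances equal the true-score covariances, so only the own-variance terms attenuate.
True-score variance = [3²·13.4²·0.77 + 2²·12.9²·0.65] − 41.4864 = 1677.02 − 41.4864 = 1635.53.
Reliability = 1635.53 / 2240.19 = 0.7301.

0.7301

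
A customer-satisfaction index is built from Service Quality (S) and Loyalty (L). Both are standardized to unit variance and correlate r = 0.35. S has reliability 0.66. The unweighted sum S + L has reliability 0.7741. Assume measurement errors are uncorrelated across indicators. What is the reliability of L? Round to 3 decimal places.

Var(S+L) = 2 + 2·0.35 = 2.700.
True-score variance = ρ_S + ρ_L + 2·0.35, so 0.7741 = (0.66 + ρ_L + 0.70) / 2.700.
ρ_L = 0.7741·2.700 − 0.66 − 0.70 = 0.730.

0.730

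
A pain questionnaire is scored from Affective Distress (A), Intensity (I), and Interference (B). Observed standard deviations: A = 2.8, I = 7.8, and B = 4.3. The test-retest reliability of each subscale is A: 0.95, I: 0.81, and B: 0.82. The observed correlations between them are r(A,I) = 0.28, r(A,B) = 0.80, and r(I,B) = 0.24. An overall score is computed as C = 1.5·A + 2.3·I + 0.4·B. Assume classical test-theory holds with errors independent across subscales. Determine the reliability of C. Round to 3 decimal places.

0.848

Var(C) = 1.5²·2.8² + 2.3²·7.8² + 0.4²·4.3² + 2·[3.45·2.8·7.8·0.28 + 0.6·2.8·4.3·0.80 + 0.92·7.8·4.3·0.24] = 342.442 + 68.5645 = 411.007.
Under uncorrelated errors the observed covariances equal the true-score covariances, so only the own-variance terms attenuate.
True-score variance = [1.5²·2.8²·0.95 + 2.3²·7.8²·0.81 + 0.4²·4.3²·0.82] + 68.5645 = 279.877 + 68.5645 = 348.442.
Reliability = 348.442 / 411.007 = 0.848.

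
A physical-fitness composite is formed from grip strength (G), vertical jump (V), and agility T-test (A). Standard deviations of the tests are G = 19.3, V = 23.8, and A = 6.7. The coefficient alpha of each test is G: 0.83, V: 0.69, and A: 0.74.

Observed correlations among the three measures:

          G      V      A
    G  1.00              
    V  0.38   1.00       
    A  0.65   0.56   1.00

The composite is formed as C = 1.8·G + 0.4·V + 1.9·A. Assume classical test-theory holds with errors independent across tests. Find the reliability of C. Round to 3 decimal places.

Var(C) = 1.8²·19.3² + 0.4²·23.8² + 1.9²·6.7² + 2·[0.72·19.3·23.8·0.38 + 3.42·19.3·6.7·0.65 + 0.76·23.8·6.7·0.56] = 1459.55 + 961.995 = 2421.55.
With uncorrelated errors the cross-covariances are all true-score covariance, so they carry over unchanged; only the diagonal terms shrink to ρᵢσᵢ².
True-score variance = [1.8²·19.3²·0.83 + 0.4²·23.8²·0.69 + 1.9²·6.7²·0.74] + 961.995 = 1184.15 + 961.995 = 2146.15.
Reliability = 2146.15 / 2421.55 = 0.886.

0.886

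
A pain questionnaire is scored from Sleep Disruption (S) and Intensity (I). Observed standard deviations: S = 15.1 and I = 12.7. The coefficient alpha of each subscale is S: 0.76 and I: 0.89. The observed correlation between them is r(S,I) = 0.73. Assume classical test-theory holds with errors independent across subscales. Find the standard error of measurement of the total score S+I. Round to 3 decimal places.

Var(total) = 389.3 + 279.984 = 669.284.
True-score variance = 316.836 + 279.984 = 596.82, so reliability = 0.8917.
Error variance = 669.284 − 596.82 = 72.4643; SEM = √72.4643 = 8.513.

8.513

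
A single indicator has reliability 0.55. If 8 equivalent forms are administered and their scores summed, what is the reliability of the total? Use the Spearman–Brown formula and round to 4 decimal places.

ρ_k = kρ / (1 + (k−1)ρ) = 8·0.55 / (1 + 7·0.55) = 4.400 / 4.850 = 0.9072.

0.9072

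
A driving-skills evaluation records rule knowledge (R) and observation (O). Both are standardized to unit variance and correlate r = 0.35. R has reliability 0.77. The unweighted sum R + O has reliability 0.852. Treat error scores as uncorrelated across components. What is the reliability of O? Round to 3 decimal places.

0.830

Var(R+O) = 2 + 2·0.35 = 2.700.
True-score variance = ρ_R + ρ_O + 2·0.35, so 0.852 = (0.77 + ρ_O + 0.70) / 2.700.
ρ_O = 0.852·2.700 − 0.77 − 0.70 = 0.830.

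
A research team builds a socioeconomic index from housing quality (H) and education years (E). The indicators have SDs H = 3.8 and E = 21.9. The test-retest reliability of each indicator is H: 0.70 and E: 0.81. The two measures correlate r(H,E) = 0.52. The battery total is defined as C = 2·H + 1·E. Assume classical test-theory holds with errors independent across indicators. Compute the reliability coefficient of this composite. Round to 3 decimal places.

Var(C) = 2²·3.8² + 21.9² + 2·[2·3.8·21.9·0.52] = 537.37 + 173.098 = 710.468.
With uncorrelated errors the cross-covariances are all true-score covariance, so they carry over unchanged; only the diagonal terms shrink to ρᵢσᵢ².
True-score variance = [2²·3.8²·0.70 + 21.9²·0.81] + 173.098 = 428.916 + 173.098 = 602.014.
Reliability = 602.014 / 710.468 = 0.847.

0.847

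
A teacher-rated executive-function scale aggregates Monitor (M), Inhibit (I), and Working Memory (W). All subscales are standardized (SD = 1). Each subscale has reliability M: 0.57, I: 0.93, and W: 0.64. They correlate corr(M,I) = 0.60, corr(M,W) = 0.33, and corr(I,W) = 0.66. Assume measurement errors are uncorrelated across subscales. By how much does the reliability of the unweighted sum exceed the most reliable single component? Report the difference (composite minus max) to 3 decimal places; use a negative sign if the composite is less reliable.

Var(sum) = 3 + 3.18 = 6.18; true-score variance = 2.14 + 3.18 = 5.32; composite reliability = 0.8608.
Max component reliability = 0.9300.
Difference = 0.8608 − 0.9300 = -0.069.

-0.069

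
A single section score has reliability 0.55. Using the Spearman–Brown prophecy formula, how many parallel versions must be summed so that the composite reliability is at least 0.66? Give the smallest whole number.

k ≥ ρ*(1−ρ₁)/(ρ₁(1−ρ*)) = 0.66·0.45 / (0.55·0.34) = 1.588.
Smallest integer k = 2.

2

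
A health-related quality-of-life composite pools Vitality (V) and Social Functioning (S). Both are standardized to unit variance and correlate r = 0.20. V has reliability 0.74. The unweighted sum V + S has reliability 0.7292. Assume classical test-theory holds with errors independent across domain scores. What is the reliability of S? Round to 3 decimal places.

Var(V+S) = 2 + 2·0.20 = 2.400.
True-score variance = ρ_V + ρ_S + 2·0.20, so 0.7292 = (0.74 + ρ_S + 0.40) / 2.400.
ρ_S = 0.7292·2.400 − 0.74 − 0.40 = 0.610.

0.610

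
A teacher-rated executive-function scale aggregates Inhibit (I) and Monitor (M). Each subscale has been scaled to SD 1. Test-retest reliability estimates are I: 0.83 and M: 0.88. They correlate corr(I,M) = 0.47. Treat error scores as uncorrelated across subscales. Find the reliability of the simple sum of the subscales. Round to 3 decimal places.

0.901

Var(I+M) = 2 + 2·[0.47] = 2 + 0.94 = 2.94.
Because errors are independent across components, Cov(Tᵢ,Tⱼ) = Cov(Xᵢ,Xⱼ); the off-diagonal part of the true-score variance is the same as above.
True-score variance = [0.83 + 0.88] + 0.94 = 1.71 + 0.94 = 2.65.
Reliability = 2.65 / 2.94 = 0.901.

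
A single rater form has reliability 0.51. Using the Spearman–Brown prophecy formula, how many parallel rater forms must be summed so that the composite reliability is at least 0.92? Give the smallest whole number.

12

k ≥ ρ*(1−ρ₁)/(ρ₁(1−ρ*)) = 0.92·0.49 / (0.51·0.08) = 11.049.
Smallest integer k = 12.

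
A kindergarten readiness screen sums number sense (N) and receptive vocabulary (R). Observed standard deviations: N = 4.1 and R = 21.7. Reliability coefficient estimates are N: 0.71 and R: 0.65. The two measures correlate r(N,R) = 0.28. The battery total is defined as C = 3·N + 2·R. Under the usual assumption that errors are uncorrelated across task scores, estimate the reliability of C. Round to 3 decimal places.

Var(C) = 3²·4.1² + 2²·21.7² + 2·[6·4.1·21.7·0.28] = 2034.85 + 298.939 = 2333.79.
Because errors are independent across components, Cov(Tᵢ,Tⱼ) = Cov(Xᵢ,Xⱼ); the off-diagonal part of the true-score variance is the same as above.
True-score variance = [3²·4.1²·0.71 + 2²·21.7²·0.65] + 298.939 = 1331.73 + 298.939 = 1630.67.
Reliability = 1630.67 / 2333.79 = 0.699.

0.699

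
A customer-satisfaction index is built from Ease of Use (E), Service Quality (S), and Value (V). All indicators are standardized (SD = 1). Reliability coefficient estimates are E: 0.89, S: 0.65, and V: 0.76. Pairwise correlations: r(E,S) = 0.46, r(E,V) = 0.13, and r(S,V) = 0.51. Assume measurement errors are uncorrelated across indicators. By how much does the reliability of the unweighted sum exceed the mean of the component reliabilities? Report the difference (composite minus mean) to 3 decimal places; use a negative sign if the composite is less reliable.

0.099

Var(sum) = 3 + 2.2 = 5.2; true-score variance = 2.3 + 2.2 = 4.5; composite reliability = 0.8654.
Mean component reliability = 0.7667.
Difference = 0.8654 − 0.7667 = 0.099.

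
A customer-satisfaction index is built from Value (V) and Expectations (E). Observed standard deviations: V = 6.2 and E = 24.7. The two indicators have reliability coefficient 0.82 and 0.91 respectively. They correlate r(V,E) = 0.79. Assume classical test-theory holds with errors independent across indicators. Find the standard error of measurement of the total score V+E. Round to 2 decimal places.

7.86

Var(total) = 648.53 + 241.961 = 890.491.
True-score variance = 586.703 + 241.961 = 828.664, so reliability = 0.9306.
Error variance = 890.491 − 828.664 = 61.8273; SEM = √61.8273 = 7.86.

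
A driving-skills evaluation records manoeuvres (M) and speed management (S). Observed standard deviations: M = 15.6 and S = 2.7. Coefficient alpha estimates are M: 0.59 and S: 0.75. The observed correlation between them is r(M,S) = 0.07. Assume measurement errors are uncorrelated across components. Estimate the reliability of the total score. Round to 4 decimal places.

0.6040

Var(M+S) = 15.6² + 2.7² + 2·[15.6·2.7·0.07] = 250.65 + 5.8968 = 256.547.
With uncorrelated errors the cross-covariances are all true-score covariance, so they carry over unchanged; only the diagonal terms shrink to ρᵢσᵢ².
True-score variance = [15.6²·0.59 + 2.7²·0.75] + 5.8968 = 149.05 + 5.8968 = 154.947.
Reliability = 154.947 / 256.547 = 0.6040.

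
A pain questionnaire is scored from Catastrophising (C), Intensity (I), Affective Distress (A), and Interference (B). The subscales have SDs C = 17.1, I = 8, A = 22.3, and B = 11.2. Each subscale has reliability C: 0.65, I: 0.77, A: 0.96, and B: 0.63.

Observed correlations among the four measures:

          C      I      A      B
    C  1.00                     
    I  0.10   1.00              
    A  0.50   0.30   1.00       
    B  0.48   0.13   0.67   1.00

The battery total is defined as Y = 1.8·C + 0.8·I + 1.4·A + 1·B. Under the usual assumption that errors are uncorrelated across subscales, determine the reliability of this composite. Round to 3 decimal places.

Var(Y) = 1.8²·17.1² + 0.8²·8² + 1.4²·22.3² + 11.2² + 2·[1.44·17.1·8·0.10 + 2.52·17.1·22.3·0.50 + 1.8·17.1·11.2·0.48 + 1.12·8·22.3·0.30 + 0.8·8·11.2·0.13 + 1.4·22.3·11.2·0.67] = 2088.5 + 1938.37 = 4026.86.
Under uncorrelated errors the observed covariances equal the true-score covariances, so only the own-variance terms attenuate.
True-score variance = [1.8²·17.1²·0.65 + 0.8²·8²·0.77 + 1.4²·22.3²·0.96 + 11.2²·0.63] + 1938.37 = 1662.08 + 1938.37 = 3600.45.
Reliability = 3600.45 / 4026.86 = 0.894.

0.894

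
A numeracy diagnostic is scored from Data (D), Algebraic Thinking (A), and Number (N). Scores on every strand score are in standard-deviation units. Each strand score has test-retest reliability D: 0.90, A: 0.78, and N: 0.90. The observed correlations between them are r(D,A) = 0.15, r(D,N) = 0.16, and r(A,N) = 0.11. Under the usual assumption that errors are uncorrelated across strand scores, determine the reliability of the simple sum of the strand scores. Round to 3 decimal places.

Var(D+A+N) = 3 + 2·[0.15 + 0.16 + 0.11] = 3 + 0.84 = 3.84.
Under uncorrelated errors the observed covariances equal the true-score covariances, so only the own-variance terms attenuate.
True-score variance = [0.90 + 0.78 + 0.90] + 0.84 = 2.58 + 0.84 = 3.42.
Reliability = 3.42 / 3.84 = 0.891.

0.891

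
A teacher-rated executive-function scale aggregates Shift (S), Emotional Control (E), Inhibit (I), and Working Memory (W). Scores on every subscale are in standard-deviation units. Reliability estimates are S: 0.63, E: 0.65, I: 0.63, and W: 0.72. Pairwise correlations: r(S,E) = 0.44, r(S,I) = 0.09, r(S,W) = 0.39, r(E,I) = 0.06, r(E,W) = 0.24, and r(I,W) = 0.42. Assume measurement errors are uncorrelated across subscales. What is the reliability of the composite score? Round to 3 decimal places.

0.812

Var(S+E+I+W) = 4 + 2·[0.44 + 0.09 + 0.39 + 0.06 + 0.24 + 0.42] = 4 + 3.28 = 7.28.
Because errors are independent across components, Cov(Tᵢ,Tⱼ) = Cov(Xᵢ,Xⱼ); the off-diagonal part of the true-score variance is the same as above.
True-score variance = [0.63 + 0.65 + 0.63 + 0.72] + 3.28 = 2.63 + 3.28 = 5.91.
Reliability = 5.91 / 7.28 = 0.812.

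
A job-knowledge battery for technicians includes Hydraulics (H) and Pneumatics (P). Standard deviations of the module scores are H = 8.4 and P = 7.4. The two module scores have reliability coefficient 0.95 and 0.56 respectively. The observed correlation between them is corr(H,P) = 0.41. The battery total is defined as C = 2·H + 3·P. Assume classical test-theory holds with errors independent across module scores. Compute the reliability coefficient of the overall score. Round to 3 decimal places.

0.786

Var(C) = 2²·8.4² + 3²·7.4² + 2·[6·8.4·7.4·0.41] = 775.08 + 305.827 = 1080.91.
Because errors are independent across components, Cov(Tᵢ,Tⱼ) = Cov(Xᵢ,Xⱼ); the off-diagonal part of the true-score variance is the same as above.
True-score variance = [2²·8.4²·0.95 + 3²·7.4²·0.56] + 305.827 = 544.118 + 305.827 = 849.946.
Reliability = 849.946 / 1080.91 = 0.786.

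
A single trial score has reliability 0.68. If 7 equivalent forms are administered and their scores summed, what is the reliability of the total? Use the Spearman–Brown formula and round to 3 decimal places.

ρ_k = kρ / (1 + (k−1)ρ) = 7·0.68 / (1 + 6·0.68) = 4.760 / 5.080 = 0.937.

0.937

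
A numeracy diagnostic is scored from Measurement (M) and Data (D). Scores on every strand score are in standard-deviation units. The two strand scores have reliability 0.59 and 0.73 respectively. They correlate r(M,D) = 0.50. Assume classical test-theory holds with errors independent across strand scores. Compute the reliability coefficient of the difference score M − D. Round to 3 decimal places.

Var(M−D) = 1 + 1 − 2·0.50 = 2 − 1 = 1.
With uncorrelated errors the cross-covariances are all true-score covariance, so they carry over unchanged; only the diagonal terms shrink to ρᵢσᵢ².
True-score variance = [0.59 + 0.73] − 1 = 1.32 − 1 = 0.32.
Reliability = 0.32 / 1 = 0.320.

0.320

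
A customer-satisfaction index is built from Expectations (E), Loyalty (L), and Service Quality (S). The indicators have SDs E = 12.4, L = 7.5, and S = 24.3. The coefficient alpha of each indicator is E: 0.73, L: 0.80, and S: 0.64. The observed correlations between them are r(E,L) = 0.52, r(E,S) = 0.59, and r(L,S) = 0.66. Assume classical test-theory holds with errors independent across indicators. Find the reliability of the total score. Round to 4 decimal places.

Var(E+L+S) = 12.4² + 7.5² + 24.3² + 2·[12.4·7.5·0.52 + 12.4·24.3·0.59 + 7.5·24.3·0.66] = 800.5 + 692.848 = 1493.35.
Under uncorrelated errors the observed covariances equal the true-score covariances, so only the own-variance terms attenuate.
True-score variance = [12.4²·0.73 + 7.5²·0.80 + 24.3²·0.64] + 692.848 = 535.158 + 692.848 = 1228.01.
Reliability = 1228.01 / 1493.35 = 0.8223.

0.8223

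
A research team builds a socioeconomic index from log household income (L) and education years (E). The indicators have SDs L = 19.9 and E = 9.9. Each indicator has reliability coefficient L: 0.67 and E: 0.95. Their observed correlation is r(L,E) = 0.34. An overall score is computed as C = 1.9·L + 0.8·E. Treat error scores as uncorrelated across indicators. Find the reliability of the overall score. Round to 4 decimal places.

0.7200

Var(C) = 1.9²·19.9² + 0.8²·9.9² + 2·[1.52·19.9·9.9·0.34] = 1492.32 + 203.63 = 1695.95.
Under uncorrelated errors the observed covariances equal the true-score covariances, so only the own-variance terms attenuate.
True-score variance = [1.9²·19.9²·0.67 + 0.8²·9.9²·0.95] + 203.63 = 1017.42 + 203.63 = 1221.05.
Reliability = 1221.05 / 1695.95 = 0.7200.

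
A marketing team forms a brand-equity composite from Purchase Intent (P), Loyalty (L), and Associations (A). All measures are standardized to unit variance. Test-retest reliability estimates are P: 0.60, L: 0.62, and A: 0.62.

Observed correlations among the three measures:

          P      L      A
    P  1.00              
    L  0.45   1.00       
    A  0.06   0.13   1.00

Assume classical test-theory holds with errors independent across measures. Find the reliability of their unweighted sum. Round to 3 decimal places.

Var(P+L+A) = 3 + 2·[0.45 + 0.06 + 0.13] = 3 + 1.28 = 4.28.
Because errors are independent across components, Cov(Tᵢ,Tⱼ) = Cov(Xᵢ,Xⱼ); the off-diagonal part of the true-score variance is the same as above.
True-score variance = [0.60 + 0.62 + 0.62] + 1.28 = 1.84 + 1.28 = 3.12.
Reliability = 3.12 / 4.28 = 0.729.

0.729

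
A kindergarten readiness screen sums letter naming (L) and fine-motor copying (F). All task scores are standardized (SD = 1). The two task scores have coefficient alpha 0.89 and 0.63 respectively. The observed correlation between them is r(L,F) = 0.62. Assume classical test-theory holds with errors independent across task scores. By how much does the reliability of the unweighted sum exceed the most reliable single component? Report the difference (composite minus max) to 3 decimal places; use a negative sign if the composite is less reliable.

Var(sum) = 2 + 1.24 = 3.24; true-score variance = 1.52 + 1.24 = 2.76; composite reliability = 0.8519.
Max component reliability = 0.8900.
Difference = 0.8519 − 0.8900 = -0.038.

-0.038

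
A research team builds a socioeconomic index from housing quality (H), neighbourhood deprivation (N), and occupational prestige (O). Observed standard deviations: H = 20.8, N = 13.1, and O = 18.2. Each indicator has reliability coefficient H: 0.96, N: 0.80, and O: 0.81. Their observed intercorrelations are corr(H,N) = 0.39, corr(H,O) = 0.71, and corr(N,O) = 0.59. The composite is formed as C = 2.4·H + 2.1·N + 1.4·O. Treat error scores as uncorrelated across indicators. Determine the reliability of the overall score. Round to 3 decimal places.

0.951

Var(C) = 2.4²·20.8² + 2.1²·13.1² + 1.4²·18.2² + 2·[5.04·20.8·13.1·0.39 + 3.36·20.8·18.2·0.71 + 2.94·13.1·18.2·0.59] = 3898.04 + 3704.49 = 7602.52.
Under uncorrelated errors the observed covariances equal the true-score covariances, so only the own-variance terms attenuate.
True-score variance = [2.4²·20.8²·0.96 + 2.1²·13.1²·0.80 + 1.4²·18.2²·0.81] + 3704.49 = 3523.64 + 3704.49 = 7228.13.
Reliability = 7228.13 / 7602.52 = 0.951.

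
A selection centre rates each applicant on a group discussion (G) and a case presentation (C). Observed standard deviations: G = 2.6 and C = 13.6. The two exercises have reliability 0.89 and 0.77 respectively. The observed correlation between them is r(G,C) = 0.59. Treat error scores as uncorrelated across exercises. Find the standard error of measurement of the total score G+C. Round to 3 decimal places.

Var(total) = 191.72 + 41.7248 = 233.445.
True-score variance = 148.436 + 41.7248 = 190.16, so reliability = 0.8146.
Error variance = 233.445 − 190.16 = 43.2844; SEM = √43.2844 = 6.579.

6.579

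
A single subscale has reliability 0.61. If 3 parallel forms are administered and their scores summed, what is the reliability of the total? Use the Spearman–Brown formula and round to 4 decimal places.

ρ_k = kρ / (1 + (k−1)ρ) = 3·0.61 / (1 + 2·0.61) = 1.830 / 2.220 = 0.8243.

0.8243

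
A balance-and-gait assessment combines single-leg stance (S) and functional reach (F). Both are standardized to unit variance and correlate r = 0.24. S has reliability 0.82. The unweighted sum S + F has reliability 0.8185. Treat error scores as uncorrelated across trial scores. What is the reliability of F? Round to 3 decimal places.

0.730

Var(S+F) = 2 + 2·0.24 = 2.480.
True-score variance = ρ_S + ρ_F + 2·0.24, so 0.8185 = (0.82 + ρ_F + 0.48) / 2.480.
ρ_F = 0.8185·2.480 − 0.82 − 0.48 = 0.730.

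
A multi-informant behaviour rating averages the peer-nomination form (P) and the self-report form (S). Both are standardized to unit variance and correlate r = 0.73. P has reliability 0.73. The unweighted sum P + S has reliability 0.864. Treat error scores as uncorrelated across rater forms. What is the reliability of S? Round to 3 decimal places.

Var(P+S) = 2 + 2·0.73 = 3.460.
True-score variance = ρ_P + ρ_S + 2·0.73, so 0.864 = (0.73 + ρ_S + 1.46) / 3.460.
ρ_S = 0.864·3.460 − 0.73 − 1.46 = 0.799.

0.799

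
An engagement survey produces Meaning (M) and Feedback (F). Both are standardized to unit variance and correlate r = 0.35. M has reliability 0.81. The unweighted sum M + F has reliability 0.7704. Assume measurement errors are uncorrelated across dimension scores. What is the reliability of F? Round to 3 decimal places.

Var(M+F) = 2 + 2·0.35 = 2.700.
True-score variance = ρ_M + ρ_F + 2·0.35, so 0.7704 = (0.81 + ρ_F + 0.70) / 2.700.
ρ_F = 0.7704·2.700 − 0.81 − 0.70 = 0.570.

0.570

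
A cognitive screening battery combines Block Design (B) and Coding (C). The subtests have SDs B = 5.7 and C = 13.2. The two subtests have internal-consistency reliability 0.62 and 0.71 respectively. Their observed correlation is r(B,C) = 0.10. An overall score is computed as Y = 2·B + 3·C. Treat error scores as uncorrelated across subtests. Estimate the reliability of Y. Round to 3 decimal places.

0.718

Var(Y) = 2²·5.7² + 3²·13.2² + 2·[6·5.7·13.2·0.10] = 1698.12 + 90.288 = 1788.41.
Under uncorrelated errors the observed covariances equal the true-score covariances, so only the own-variance terms attenuate.
True-score variance = [2²·5.7²·0.62 + 3²·13.2²·0.71] + 90.288 = 1193.97 + 90.288 = 1284.26.
Reliability = 1284.26 / 1788.41 = 0.718.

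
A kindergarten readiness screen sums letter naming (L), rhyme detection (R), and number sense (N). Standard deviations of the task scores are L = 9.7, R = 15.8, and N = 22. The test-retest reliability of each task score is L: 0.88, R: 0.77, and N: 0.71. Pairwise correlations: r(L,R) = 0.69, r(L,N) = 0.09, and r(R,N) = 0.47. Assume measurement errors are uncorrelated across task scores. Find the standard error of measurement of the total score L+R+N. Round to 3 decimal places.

14.459

Var(total) = 827.73 + 576.655 = 1404.38.
True-score variance = 618.662 + 576.655 = 1195.32, so reliability = 0.8511.
Error variance = 1404.38 − 1195.32 = 209.068; SEM = √209.068 = 14.459.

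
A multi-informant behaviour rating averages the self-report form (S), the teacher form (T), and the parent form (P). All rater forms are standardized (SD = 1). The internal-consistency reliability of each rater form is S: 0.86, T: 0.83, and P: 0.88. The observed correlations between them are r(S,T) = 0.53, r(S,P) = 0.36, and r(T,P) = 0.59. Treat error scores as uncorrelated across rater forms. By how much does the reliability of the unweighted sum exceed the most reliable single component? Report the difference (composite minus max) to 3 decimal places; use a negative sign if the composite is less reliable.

0.048

Var(sum) = 3 + 2.96 = 5.96; true-score variance = 2.57 + 2.96 = 5.53; composite reliability = 0.9279.
Max component reliability = 0.8800.
Difference = 0.9279 − 0.8800 = 0.048.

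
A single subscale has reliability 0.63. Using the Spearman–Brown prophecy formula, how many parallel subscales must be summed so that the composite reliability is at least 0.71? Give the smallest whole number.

2

k ≥ ρ*(1−ρ₁)/(ρ₁(1−ρ*)) = 0.71·0.37 / (0.63·0.29) = 1.438.
Smallest integer k = 2.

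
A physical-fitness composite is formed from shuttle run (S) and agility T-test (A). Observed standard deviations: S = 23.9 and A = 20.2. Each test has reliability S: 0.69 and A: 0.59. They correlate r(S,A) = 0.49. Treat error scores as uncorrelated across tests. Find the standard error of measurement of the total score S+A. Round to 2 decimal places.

18.56

Var(total) = 979.25 + 473.124 = 1452.37.
True-score variance = 634.878 + 473.124 = 1108, so reliability = 0.7629.
Error variance = 1452.37 − 1108 = 344.372; SEM = √344.372 = 18.56.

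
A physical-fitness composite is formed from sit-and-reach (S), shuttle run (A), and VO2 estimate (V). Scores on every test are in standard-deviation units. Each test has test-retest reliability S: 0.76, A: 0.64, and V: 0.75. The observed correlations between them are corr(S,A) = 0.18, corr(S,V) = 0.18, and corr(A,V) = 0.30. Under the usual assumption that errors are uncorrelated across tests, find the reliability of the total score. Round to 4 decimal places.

Var(S+A+V) = 3 + 2·[0.18 + 0.18 + 0.30] = 3 + 1.32 = 4.32.
Under uncorrelated errors the observed covariances equal the true-score covariances, so only the own-variance terms attenuate.
True-score variance = [0.76 + 0.64 + 0.75] + 1.32 = 2.15 + 1.32 = 3.47.
Reliability = 3.47 / 4.32 = 0.8032.

0.8032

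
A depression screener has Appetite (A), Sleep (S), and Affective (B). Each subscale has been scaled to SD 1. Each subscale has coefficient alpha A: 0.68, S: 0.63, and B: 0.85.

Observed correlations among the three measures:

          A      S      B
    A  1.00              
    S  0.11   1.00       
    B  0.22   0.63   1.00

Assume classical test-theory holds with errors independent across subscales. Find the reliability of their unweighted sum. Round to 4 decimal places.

0.8293

Var(A+S+B) = 3 + 2·[0.11 + 0.22 + 0.63] = 3 + 1.92 = 4.92.
With uncorrelated errors the cross-covariances are all true-score covariance, so they carry over unchanged; only the diagonal terms shrink to ρᵢσᵢ².
True-score variance = [0.68 + 0.63 + 0.85] + 1.92 = 2.16 + 1.92 = 4.08.
Reliability = 4.08 / 4.92 = 0.8293.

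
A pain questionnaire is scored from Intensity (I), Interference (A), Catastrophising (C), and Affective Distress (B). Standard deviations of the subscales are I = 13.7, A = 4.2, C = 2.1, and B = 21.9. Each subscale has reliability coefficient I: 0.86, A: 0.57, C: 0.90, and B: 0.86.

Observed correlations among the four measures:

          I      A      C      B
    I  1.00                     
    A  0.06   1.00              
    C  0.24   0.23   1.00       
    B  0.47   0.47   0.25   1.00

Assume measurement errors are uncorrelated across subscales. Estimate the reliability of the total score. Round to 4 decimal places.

Var(I+A+C+B) = 13.7² + 4.2² + 2.1² + 21.9² + 2·[13.7·4.2·0.06 + 13.7·2.1·0.24 + 13.7·21.9·0.47 + 4.2·2.1·0.23 + 4.2·21.9·0.47 + 2.1·21.9·0.25] = 689.35 + 416.256 = 1105.61.
Because errors are independent across components, Cov(Tᵢ,Tⱼ) = Cov(Xᵢ,Xⱼ); the off-diagonal part of the true-score variance is the same as above.
True-score variance = [13.7²·0.86 + 4.2²·0.57 + 2.1²·0.90 + 21.9²·0.86] + 416.256 = 587.902 + 416.256 = 1004.16.
Reliability = 1004.16 / 1105.61 = 0.9082.

0.9082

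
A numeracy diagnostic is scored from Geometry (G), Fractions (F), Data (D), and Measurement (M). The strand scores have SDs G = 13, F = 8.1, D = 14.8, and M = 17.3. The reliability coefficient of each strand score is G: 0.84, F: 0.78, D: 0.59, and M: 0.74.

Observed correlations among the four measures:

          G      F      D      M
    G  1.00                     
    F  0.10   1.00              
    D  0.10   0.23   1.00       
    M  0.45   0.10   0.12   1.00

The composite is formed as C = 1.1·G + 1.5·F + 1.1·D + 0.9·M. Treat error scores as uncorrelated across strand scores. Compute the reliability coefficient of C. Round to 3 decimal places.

0.822

Var(C) = 1.1²·13² + 1.5²·8.1² + 1.1²·14.8² + 0.9²·17.3² + 2·[1.65·13·8.1·0.10 + 1.21·13·14.8·0.10 + 0.99·13·17.3·0.45 + 1.65·8.1·14.8·0.23 + 1.35·8.1·17.3·0.10 + 0.99·14.8·17.3·0.12] = 859.576 + 471.355 = 1330.93.
Because errors are independent across components, Cov(Tᵢ,Tⱼ) = Cov(Xᵢ,Xⱼ); the off-diagonal part of the true-score variance is the same as above.
True-score variance = [1.1²·13²·0.84 + 1.5²·8.1²·0.78 + 1.1²·14.8²·0.59 + 0.9²·17.3²·0.74] + 471.355 = 622.684 + 471.355 = 1094.04.
Reliability = 1094.04 / 1330.93 = 0.822.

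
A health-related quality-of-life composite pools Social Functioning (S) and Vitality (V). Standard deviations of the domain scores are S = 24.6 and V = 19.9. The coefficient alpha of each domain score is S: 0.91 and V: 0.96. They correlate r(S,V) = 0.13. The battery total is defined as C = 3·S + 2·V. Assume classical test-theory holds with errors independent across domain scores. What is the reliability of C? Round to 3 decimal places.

Var(C) = 3²·24.6² + 2²·19.9² + 2·[6·24.6·19.9·0.13] = 7030.48 + 763.682 = 7794.16.
Because errors are independent across components, Cov(Tᵢ,Tⱼ) = Cov(Xᵢ,Xⱼ); the off-diagonal part of the true-score variance is the same as above.
True-score variance = [3²·24.6²·0.91 + 2²·19.9²·0.96] + 763.682 = 6476.94 + 763.682 = 7240.62.
Reliability = 7240.62 / 7794.16 = 0.929.

0.929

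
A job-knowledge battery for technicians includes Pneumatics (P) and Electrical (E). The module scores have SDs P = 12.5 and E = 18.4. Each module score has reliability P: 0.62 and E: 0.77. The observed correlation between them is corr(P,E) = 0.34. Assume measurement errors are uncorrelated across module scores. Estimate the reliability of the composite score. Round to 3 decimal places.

Var(P+E) = 12.5² + 18.4² + 2·[12.5·18.4·0.34] = 494.81 + 156.4 = 651.21.
With uncorrelated errors the cross-covariances are all true-score covariance, so they carry over unchanged; only the diagonal terms shrink to ρᵢσᵢ².
True-score variance = [12.5²·0.62 + 18.4²·0.77] + 156.4 = 357.566 + 156.4 = 513.966.
Reliability = 513.966 / 651.21 = 0.789.

0.789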